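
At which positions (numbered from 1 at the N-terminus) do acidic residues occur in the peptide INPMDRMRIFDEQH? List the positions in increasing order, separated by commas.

Only D (aspartate) and E (glutamate) carry a side-chain carboxylic acid.
Matching residues: D5, D11, E12.

5, 11, 12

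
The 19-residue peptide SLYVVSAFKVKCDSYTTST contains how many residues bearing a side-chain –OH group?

9

The –OH-bearing residues are Ser, Thr (aliphatic alcohols), and Tyr (phenol).
Matching residues: S1, Y3, S6, S14, Y15, T16, T17, S18, T19.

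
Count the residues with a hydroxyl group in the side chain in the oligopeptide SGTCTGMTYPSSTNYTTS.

12

The –OH-bearing residues are Ser, Thr (aliphatic alcohols), and Tyr (phenol).
Matching residues: S1, T3, T5, T8, Y9, S11, S12, T13, Y15, T16, T17, S18.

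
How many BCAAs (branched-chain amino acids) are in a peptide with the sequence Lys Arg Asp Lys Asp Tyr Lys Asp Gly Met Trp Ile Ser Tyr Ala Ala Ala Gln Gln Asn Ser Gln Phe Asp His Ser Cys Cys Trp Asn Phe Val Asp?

2

V, L, and I make up the branched-chain aliphatic group.
Matching residues: Ile12, Val32.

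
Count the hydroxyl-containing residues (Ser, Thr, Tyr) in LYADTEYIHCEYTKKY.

6

Matching residues: Y2, T5, Y7, Y12, T13, Y16.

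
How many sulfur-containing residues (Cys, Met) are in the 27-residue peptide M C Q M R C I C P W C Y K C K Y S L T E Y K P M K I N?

Matching residues: M1, C2, M4, C6, C8, C11, C14, M24.

8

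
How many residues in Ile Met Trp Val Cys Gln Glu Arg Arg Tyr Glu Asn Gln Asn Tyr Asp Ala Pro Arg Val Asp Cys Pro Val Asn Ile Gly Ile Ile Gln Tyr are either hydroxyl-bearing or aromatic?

Hydroxyl-bearing: S, T, Y. Aromatic: F, W, Y.
Hydroxyl-bearing residues here: Tyr10, Tyr15, Tyr31 (3).
Aromatic residues here: Trp3, Tyr10, Tyr15, Tyr31 (4).
Y is in both groups, so the 3 Y residues must not be double-counted.
Total = 3 + 4 − 3 = 4.

4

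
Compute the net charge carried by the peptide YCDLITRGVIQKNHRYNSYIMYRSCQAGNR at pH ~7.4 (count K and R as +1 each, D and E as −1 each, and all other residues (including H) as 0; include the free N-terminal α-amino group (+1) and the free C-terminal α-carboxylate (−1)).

+4

Positive (K, R): R7, K12, R15, R23, R30 → +5.
Negative (D, E): D3 → −1.
The N-terminus (+1) and C-terminus (−1) cancel.
Net charge = (+5) + (−1) = +4.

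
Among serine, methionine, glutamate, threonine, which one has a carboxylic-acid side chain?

The acidic residues are Asp (D) and Glu (E), whose side chains end in a carboxylate group.
Of the listed options, only glutamate belongs to this group.

glutamate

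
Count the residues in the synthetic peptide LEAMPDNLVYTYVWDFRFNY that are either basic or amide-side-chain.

Basic: H, K, R. Amide-side-chain: N, Q.
Basic residues here: R17 (1).
Amide-side-chain residues here: N7, N19 (2).
The two groups share no amino acid, so total = 1 + 2 = 3.

3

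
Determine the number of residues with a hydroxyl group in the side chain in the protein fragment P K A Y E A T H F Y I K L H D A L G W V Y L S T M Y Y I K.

The –OH-bearing residues are Ser, Thr (aliphatic alcohols), and Tyr (phenol).
Matching residues: Y4, T7, Y10, Y21, S23, T24, Y26, Y27.

8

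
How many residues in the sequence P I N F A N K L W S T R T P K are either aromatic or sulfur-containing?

Aromatic: F, W, Y. Sulfur-containing: C, M.
Aromatic residues here: F4, W9 (2).
Sulfur-containing residues here: none (0).
The two groups share no amino acid, so total = 2 + 0 = 2.

2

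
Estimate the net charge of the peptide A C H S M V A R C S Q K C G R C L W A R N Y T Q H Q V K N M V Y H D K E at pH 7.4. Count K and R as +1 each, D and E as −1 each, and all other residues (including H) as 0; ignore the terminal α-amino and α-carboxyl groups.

+4

Positive (K, R): R8, K12, R15, R20, K28, K35 → +6.
Negative (D, E): D34, E36 → −2.
Net charge = (+6) + (−2) = +4.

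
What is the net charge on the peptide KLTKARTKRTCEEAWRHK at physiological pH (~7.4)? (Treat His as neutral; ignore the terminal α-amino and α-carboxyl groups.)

+5

Near pH 7.4, K and R contribute +1 each, D and E contribute −1 each, and every other side chain (His included, as stated) is uncharged.
Positive (K, R): K1, K4, R6, K8, R9, R16, K18 → +7.
Negative (D, E): E12, E13 → −2.
Net charge = (+7) + (−2) = +5.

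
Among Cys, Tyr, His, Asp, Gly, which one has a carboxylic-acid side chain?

Aspartate (D) and glutamate (E) have carboxylic-acid side chains and are the acidic amino acids.
Of the listed options, only Asp belongs to this group.

Asp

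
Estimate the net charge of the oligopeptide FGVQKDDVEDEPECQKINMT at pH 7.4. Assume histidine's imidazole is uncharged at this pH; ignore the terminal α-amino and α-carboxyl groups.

The side chains ionized at physiological pH are Lys/Arg (+1) and Asp/Glu (−1); with His treated as neutral, nothing else contributes.
Positive (K, R): K5, K16 → +2.
Negative (D, E): D6, D7, E9, D10, E11, E13 → −6.
Net charge = (+2) + (−6) = −4.

-4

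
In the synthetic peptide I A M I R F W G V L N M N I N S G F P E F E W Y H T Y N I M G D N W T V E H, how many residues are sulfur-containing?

3

Cysteine (C, thiol) and methionine (M, thioether) are the two sulfur-containing amino acids.
Matching residues: M3, M12, M30.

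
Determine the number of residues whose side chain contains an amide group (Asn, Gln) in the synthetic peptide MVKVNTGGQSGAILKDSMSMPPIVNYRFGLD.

3

Matching residues: N5, Q9, N25.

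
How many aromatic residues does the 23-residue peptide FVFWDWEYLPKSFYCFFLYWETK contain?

The aromatic amino acids are Phe (F, benzyl), Trp (W, indole), and Tyr (Y, phenol).
Matching residues: F1, F3, W4, W6, Y8, F13, Y14, F16, F17, Y19, W20.

11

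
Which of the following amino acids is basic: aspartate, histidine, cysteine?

histidine

The basic amino acids are Lys (K), Arg (R), and His (H).
Of the listed options, only histidine belongs to this group.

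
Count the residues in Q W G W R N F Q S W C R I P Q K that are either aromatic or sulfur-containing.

Aromatic: F, W, Y. Sulfur-containing: C, M.
Aromatic residues here: W2, W4, F7, W10 (4).
Sulfur-containing residues here: C11 (1).
The two groups share no amino acid, so total = 4 + 1 = 5.

5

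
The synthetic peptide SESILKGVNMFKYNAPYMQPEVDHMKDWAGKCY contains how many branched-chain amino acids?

Valine (V), leucine (L), and isoleucine (I) are the branched-chain amino acids.
Matching residues: I4, L5, V8, V22.

4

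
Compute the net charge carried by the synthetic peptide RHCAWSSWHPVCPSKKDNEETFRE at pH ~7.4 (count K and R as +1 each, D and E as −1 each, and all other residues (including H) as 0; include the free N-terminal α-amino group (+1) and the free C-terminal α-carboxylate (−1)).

Positive (K, R): R1, K15, K16, R23 → +4.
Negative (D, E): D17, E19, E20, E24 → −4.
The N-terminus (+1) and C-terminus (−1) cancel.
Net charge = (+4) + (−4) = 0.

0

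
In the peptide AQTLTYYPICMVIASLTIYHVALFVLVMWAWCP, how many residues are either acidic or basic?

Acidic: D, E. Basic: H, K, R.
Acidic residues here: none (0).
Basic residues here: H20 (1).
The two groups share no amino acid, so total = 0 + 1 = 1.

1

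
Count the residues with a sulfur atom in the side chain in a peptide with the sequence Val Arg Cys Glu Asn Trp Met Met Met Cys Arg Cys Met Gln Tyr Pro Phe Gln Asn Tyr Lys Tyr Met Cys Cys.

10

Cysteine (C, thiol) and methionine (M, thioether) are the two sulfur-containing amino acids.
Matching residues: Cys3, Met7, Met8, Met9, Cys10, Cys12, Met13, Met23, Cys24, Cys25.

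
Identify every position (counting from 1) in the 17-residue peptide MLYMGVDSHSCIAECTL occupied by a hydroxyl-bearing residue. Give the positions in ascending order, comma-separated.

The –OH-bearing residues are Ser, Thr (aliphatic alcohols), and Tyr (phenol).
Matching residues: Y3, S8, S10, T16.

3, 8, 10, 16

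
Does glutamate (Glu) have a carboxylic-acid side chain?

Only D (aspartate) and E (glutamate) carry a side-chain carboxylic acid.
Glutamate is in this group.

Yes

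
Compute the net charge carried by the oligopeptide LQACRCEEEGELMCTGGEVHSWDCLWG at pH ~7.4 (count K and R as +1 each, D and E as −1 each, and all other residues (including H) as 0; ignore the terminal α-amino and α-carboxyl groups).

Positive (K, R): R5 → +1.
Negative (D, E): E7, E8, E9, E11, E18, D23 → −6.
Net charge = (+1) + (−6) = −5.

-5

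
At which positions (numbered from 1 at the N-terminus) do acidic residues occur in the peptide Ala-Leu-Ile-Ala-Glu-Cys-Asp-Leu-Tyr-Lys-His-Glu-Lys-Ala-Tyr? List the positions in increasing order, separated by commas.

Aspartate (D) and glutamate (E) have carboxylic-acid side chains and are the acidic amino acids.
Matching residues: Glu5, Asp7, Glu12.

5, 7, 12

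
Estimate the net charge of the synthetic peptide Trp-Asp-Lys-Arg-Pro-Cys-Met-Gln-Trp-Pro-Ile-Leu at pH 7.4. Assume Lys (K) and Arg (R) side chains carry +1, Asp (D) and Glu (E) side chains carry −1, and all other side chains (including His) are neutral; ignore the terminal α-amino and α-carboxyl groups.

+1

Positive (K, R): Lys3, Arg4 → +2.
Negative (D, E): Asp2 → −1.
Net charge = (+2) + (−1) = +1.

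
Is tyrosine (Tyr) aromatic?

F, W, and Y each carry an aromatic ring on the side chain.
Tyrosine is in this group.

Yes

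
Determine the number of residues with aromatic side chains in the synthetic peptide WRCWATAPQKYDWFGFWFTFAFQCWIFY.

13

Phenylalanine (F), tryptophan (W), and tyrosine (Y) have aromatic ring side chains.
Matching residues: W1, W4, Y11, W13, F14, F16, W17, F18, F20, F22, W25, F27, Y28.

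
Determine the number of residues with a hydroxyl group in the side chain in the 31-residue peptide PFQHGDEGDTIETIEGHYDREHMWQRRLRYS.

5

S, T, and Y are the three residues with a side-chain hydroxyl.
Matching residues: T10, T13, Y18, Y30, S31.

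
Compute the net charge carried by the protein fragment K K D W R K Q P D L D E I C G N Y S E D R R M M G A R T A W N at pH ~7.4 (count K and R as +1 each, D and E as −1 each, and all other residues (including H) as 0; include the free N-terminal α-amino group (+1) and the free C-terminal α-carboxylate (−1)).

+1

Positive (K, R): K1, K2, R5, K6, R21, R22, R27 → +7.
Negative (D, E): D3, D9, D11, E12, E19, D20 → −6.
The N-terminus (+1) and C-terminus (−1) cancel.
Net charge = (+7) + (−6) = +1.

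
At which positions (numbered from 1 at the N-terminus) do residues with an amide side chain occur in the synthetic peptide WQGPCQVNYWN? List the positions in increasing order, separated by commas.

2, 6, 8, 11

The amide-side-chain residues are Asn (N) and Gln (Q).
Matching residues: Q2, Q6, N8, N11.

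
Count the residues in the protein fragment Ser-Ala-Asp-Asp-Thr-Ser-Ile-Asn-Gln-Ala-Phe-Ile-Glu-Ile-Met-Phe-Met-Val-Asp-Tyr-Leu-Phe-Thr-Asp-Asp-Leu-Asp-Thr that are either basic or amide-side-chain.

Basic: H, K, R. Amide-side-chain: N, Q.
Basic residues here: none (0).
Amide-side-chain residues here: Asn8, Gln9 (2).
The two groups share no amino acid, so total = 0 + 2 = 2.

2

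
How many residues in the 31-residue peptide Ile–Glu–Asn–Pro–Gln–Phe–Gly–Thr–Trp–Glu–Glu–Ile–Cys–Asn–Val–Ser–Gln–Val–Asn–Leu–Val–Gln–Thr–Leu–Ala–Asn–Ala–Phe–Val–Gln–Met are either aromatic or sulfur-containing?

5

Aromatic: F, W, Y. Sulfur-containing: C, M.
Aromatic residues here: Phe6, Trp9, Phe28 (3).
Sulfur-containing residues here: Cys13, Met31 (2).
The two groups share no amino acid, so total = 3 + 2 = 5.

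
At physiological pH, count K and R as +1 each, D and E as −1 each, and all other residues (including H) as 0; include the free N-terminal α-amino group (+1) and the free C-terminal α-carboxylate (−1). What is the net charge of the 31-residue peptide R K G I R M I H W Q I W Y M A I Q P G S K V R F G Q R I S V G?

+6

Positive (K, R): R1, K2, R5, K21, R23, R27 → +6.
Negative (D, E): none → −0.
The N-terminus (+1) and C-terminus (−1) cancel.
Net charge = (+6) + (−0) = +6.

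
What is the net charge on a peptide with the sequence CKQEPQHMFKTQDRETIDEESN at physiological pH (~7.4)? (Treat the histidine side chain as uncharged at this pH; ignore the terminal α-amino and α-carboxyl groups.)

-3

The side chains ionized at physiological pH are Lys/Arg (+1) and Asp/Glu (−1); with His treated as neutral, nothing else contributes.
Positive (K, R): K2, K10, R14 → +3.
Negative (D, E): E4, D13, E15, D18, E19, E20 → −6.
Net charge = (+3) + (−6) = −3.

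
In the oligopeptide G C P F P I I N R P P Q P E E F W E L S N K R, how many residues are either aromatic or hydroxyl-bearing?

Aromatic: F, W, Y. Hydroxyl-bearing: S, T, Y.
Aromatic residues here: F4, F16, W17 (3).
Hydroxyl-bearing residues here: S20 (1).
(Y belongs to both groups, but none appear in this sequence.) Total = 3 + 1 = 4.

4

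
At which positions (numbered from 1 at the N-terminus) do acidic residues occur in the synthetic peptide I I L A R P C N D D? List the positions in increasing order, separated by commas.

Only D (aspartate) and E (glutamate) carry a side-chain carboxylic acid.
Matching residues: D9, D10.

9, 10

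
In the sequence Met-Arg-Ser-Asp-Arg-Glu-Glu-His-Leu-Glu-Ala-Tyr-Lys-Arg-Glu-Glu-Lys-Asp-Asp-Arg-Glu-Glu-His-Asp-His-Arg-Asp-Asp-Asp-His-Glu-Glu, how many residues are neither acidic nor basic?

5

Acidic: D, E. Basic: K, R, H. All other residues are neither.
Matching residues: Met1, Ser3, Leu9, Ala11, Tyr12.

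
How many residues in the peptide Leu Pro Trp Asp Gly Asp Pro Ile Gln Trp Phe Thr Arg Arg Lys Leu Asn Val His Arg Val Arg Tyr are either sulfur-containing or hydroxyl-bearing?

Sulfur-containing: C, M. Hydroxyl-bearing: S, T, Y.
Sulfur-containing residues here: none (0).
Hydroxyl-bearing residues here: Thr12, Tyr23 (2).
The two groups share no amino acid, so total = 0 + 2 = 2.

2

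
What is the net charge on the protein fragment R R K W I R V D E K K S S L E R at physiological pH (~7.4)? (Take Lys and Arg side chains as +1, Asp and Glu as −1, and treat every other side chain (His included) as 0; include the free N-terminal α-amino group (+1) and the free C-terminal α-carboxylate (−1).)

+4

Positive (K, R): R1, R2, K3, R6, K10, K11, R16 → +7.
Negative (D, E): D8, E9, E15 → −3.
The N-terminus (+1) and C-terminus (−1) cancel.
Net charge = (+7) + (−3) = +4.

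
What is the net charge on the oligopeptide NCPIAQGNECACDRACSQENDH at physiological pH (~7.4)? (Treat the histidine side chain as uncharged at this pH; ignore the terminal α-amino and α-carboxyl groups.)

Near pH 7.4, K and R contribute +1 each, D and E contribute −1 each, and every other side chain (His included, as stated) is uncharged.
Positive (K, R): R14 → +1.
Negative (D, E): E9, D13, E19, D21 → −4.
Net charge = (+1) + (−4) = −3.

-3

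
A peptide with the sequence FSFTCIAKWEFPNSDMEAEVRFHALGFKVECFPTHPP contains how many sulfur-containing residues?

3

The sulfur-bearing residues are cysteine (–SH) and methionine (–S–CH₃).
Matching residues: C5, M16, C31.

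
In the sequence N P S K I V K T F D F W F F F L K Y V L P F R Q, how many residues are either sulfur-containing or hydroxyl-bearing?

Sulfur-containing: C, M. Hydroxyl-bearing: S, T, Y.
Sulfur-containing residues here: none (0).
Hydroxyl-bearing residues here: S3, T8, Y18 (3).
The two groups share no amino acid, so total = 0 + 3 = 3.

3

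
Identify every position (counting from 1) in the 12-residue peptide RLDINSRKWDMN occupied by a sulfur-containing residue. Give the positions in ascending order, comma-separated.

11

Matching residues: M11.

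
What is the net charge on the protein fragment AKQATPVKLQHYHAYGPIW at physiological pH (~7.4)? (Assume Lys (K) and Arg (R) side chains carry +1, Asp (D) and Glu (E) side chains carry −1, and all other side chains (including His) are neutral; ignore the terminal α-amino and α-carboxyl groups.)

+2

Positive (K, R): K2, K8 → +2.
Negative (D, E): none → −0.
Net charge = (+2) + (−0) = +2.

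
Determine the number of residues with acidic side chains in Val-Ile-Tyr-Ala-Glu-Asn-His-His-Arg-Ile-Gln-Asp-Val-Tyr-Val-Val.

Only D (aspartate) and E (glutamate) carry a side-chain carboxylic acid.
Matching residues: Glu5, Asp12.

2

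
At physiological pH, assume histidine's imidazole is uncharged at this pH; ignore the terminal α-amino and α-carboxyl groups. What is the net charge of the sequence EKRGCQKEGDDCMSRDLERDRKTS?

0

Near pH 7.4, K and R contribute +1 each, D and E contribute −1 each, and every other side chain (His included, as stated) is uncharged.
Positive (K, R): K2, R3, K7, R15, R19, R21, K22 → +7.
Negative (D, E): E1, E8, D10, D11, D16, E18, D20 → −7.
Net charge = (+7) + (−7) = 0.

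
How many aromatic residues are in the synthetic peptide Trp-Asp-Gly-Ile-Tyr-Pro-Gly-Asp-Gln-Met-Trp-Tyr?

F, W, and Y each carry an aromatic ring on the side chain.
Matching residues: Trp1, Tyr5, Trp11, Tyr12.

4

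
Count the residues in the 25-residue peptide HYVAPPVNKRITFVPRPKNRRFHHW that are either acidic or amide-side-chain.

Acidic: D, E. Amide-side-chain: N, Q.
Acidic residues here: none (0).
Amide-side-chain residues here: N8, N19 (2).
The two groups share no amino acid, so total = 0 + 2 = 2.

2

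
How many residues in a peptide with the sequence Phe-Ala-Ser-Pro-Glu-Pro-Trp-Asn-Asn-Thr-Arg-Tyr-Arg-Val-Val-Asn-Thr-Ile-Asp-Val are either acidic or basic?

Acidic: D, E. Basic: H, K, R.
Acidic residues here: Glu5, Asp19 (2).
Basic residues here: Arg11, Arg13 (2).
The two groups share no amino acid, so total = 2 + 2 = 4.

4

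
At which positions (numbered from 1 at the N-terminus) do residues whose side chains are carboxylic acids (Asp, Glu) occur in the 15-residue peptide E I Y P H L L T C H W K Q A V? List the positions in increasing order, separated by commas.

Matching residues: E1.

1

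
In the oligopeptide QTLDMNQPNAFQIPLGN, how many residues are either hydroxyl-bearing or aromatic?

Hydroxyl-bearing: S, T, Y. Aromatic: F, W, Y.
Hydroxyl-bearing residues here: T2 (1).
Aromatic residues here: F11 (1).
(Y belongs to both groups, but none appear in this sequence.) Total = 1 + 1 = 2.

2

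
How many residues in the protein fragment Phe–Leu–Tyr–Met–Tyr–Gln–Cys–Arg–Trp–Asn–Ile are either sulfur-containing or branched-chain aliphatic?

Sulfur-containing: C, M. Branched-chain aliphatic: I, L, V.
Sulfur-containing residues here: Met4, Cys7 (2).
Branched-chain aliphatic residues here: Leu2, Ile11 (2).
The two groups share no amino acid, so total = 2 + 2 = 4.

4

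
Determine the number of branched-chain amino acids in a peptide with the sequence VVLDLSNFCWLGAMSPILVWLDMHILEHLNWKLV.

The BCAAs are Val, Leu, and Ile — aliphatic side chains with a branch point.
Matching residues: V1, V2, L3, L5, L11, I17, L18, V19, L21, I25, L26, L29, L33, V34.

14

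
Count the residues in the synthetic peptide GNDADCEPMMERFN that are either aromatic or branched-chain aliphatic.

1

Aromatic: F, W, Y. Branched-chain aliphatic: I, L, V.
Aromatic residues here: F13 (1).
Branched-chain aliphatic residues here: none (0).
The two groups share no amino acid, so total = 1 + 0 = 1.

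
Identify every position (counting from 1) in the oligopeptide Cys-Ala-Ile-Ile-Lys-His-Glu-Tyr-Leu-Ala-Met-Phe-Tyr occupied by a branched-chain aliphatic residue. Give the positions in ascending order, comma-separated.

3, 4, 9

The BCAAs are Val, Leu, and Ile — aliphatic side chains with a branch point.
Matching residues: Ile3, Ile4, Leu9.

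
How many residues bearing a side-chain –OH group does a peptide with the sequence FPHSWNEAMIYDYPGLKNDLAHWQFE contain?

3

Serine (S), threonine (T), and tyrosine (Y) each carry a hydroxyl group on the side chain.
Matching residues: S4, Y11, Y13.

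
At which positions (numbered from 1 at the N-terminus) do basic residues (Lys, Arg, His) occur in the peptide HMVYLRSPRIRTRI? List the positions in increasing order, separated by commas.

1, 6, 9, 11, 13

Matching residues: H1, R6, R9, R11, R13.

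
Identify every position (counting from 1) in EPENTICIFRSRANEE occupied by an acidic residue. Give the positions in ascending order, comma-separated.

Aspartate (D) and glutamate (E) have carboxylic-acid side chains and are the acidic amino acids.
Matching residues: E1, E3, E15, E16.

1, 3, 15, 16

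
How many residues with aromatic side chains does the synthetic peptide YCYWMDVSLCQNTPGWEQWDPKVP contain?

5

The aromatic amino acids are Phe (F, benzyl), Trp (W, indole), and Tyr (Y, phenol).
Matching residues: Y1, Y3, W4, W16, W19.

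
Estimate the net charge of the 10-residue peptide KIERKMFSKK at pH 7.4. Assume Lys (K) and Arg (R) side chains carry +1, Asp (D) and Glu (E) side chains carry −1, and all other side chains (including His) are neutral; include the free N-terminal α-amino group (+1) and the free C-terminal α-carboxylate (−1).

+4

Positive (K, R): K1, R4, K5, K9, K10 → +5.
Negative (D, E): E3 → −1.
The N-terminus (+1) and C-terminus (−1) cancel.
Net charge = (+5) + (−1) = +4.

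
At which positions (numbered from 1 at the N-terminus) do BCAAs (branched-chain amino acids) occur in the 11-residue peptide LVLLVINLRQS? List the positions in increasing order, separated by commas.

1, 2, 3, 4, 5, 6, 8

Valine (V), leucine (L), and isoleucine (I) are the branched-chain amino acids.
Matching residues: L1, V2, L3, L4, V5, I6, L8.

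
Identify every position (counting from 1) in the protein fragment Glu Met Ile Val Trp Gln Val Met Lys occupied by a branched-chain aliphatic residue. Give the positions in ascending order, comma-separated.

3, 4, 7

Matching residues: Ile3, Val4, Val7.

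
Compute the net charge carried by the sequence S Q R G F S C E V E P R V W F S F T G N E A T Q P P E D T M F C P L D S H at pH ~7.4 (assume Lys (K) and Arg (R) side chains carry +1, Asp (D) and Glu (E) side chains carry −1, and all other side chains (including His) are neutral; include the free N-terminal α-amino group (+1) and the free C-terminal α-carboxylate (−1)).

-4

Positive (K, R): R3, R12 → +2.
Negative (D, E): E8, E10, E21, E27, D28, D35 → −6.
The N-terminus (+1) and C-terminus (−1) cancel.
Net charge = (+2) + (−6) = −4.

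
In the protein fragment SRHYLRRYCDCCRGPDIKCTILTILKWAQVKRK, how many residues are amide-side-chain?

The amide-side-chain residues are Asn (N) and Gln (Q).
Matching residues: Q29.

1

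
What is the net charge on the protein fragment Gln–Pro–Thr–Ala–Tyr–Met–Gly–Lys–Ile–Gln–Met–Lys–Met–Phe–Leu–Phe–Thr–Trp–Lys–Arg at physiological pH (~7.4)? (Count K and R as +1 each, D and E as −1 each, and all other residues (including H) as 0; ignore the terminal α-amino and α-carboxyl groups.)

+4

Positive (K, R): Lys8, Lys12, Lys19, Arg20 → +4.
Negative (D, E): none → −0.
Net charge = (+4) + (−0) = +4.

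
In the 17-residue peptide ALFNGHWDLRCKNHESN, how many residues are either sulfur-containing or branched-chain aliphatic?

Sulfur-containing: C, M. Branched-chain aliphatic: I, L, V.
Sulfur-containing residues here: C11 (1).
Branched-chain aliphatic residues here: L2, L9 (2).
The two groups share no amino acid, so total = 1 + 2 = 3.

3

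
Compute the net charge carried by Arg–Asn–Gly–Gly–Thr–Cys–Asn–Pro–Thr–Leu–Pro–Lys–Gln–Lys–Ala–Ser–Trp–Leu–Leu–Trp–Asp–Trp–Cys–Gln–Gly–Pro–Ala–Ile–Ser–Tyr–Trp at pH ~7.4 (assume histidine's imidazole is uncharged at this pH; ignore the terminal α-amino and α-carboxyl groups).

+2

The side chains ionized at physiological pH are Lys/Arg (+1) and Asp/Glu (−1); with His treated as neutral, nothing else contributes.
Positive (K, R): Arg1, Lys12, Lys14 → +3.
Negative (D, E): Asp21 → −1.
Net charge = (+3) + (−1) = +2.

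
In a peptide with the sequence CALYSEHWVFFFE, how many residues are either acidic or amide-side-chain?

2

Acidic: D, E. Amide-side-chain: N, Q.
Acidic residues here: E6, E13 (2).
Amide-side-chain residues here: none (0).
The two groups share no amino acid, so total = 2 + 0 = 2.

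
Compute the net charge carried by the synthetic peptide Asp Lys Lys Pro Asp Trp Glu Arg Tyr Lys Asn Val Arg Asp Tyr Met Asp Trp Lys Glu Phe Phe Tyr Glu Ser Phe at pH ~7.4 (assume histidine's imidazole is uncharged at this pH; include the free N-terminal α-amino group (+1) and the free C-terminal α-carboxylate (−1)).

-1

Near pH 7.4, K and R contribute +1 each, D and E contribute −1 each, and every other side chain (His included, as stated) is uncharged.
Positive (K, R): Lys2, Lys3, Arg8, Lys10, Arg13, Lys19 → +6.
Negative (D, E): Asp1, Asp5, Glu7, Asp14, Asp17, Glu20, Glu24 → −7.
The N-terminus (+1) and C-terminus (−1) cancel.
Net charge = (+6) + (−7) = −1.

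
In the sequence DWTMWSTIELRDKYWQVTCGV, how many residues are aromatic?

Phenylalanine (F), tryptophan (W), and tyrosine (Y) have aromatic ring side chains.
Matching residues: W2, W5, Y14, W15.

4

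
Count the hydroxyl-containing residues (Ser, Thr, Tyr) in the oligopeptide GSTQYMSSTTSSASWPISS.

12

Matching residues: S2, T3, Y5, S7, S8, T9, T10, S11, S12, S14, S18, S19.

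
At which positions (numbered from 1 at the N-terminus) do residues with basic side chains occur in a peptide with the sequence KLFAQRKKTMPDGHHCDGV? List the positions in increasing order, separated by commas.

1, 6, 7, 8, 14, 15

K, R, and H are the three residues with basic side chains (ε-amine, guanidinium, and imidazole respectively).
Matching residues: K1, R6, K7, K8, H14, H15.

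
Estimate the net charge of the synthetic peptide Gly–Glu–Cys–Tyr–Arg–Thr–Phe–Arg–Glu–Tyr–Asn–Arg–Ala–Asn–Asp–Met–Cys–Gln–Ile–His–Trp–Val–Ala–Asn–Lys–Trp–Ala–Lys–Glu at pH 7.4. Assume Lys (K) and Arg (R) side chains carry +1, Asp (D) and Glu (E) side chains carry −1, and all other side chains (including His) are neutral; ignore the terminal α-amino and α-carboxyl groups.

+1

Positive (K, R): Arg5, Arg8, Arg12, Lys25, Lys28 → +5.
Negative (D, E): Glu2, Glu9, Asp15, Glu29 → −4.
Net charge = (+5) + (−4) = +1.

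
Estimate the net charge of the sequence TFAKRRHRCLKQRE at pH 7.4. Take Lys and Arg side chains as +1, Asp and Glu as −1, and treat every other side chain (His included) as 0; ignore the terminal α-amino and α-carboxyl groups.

Positive (K, R): K4, R5, R6, R8, K11, R13 → +6.
Negative (D, E): E14 → −1.
Net charge = (+6) + (−1) = +5.

+5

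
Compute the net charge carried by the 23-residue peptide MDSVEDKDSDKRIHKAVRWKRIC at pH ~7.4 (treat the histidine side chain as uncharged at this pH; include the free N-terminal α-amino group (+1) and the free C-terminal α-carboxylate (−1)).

+2

The side chains ionized at physiological pH are Lys/Arg (+1) and Asp/Glu (−1); with His treated as neutral, nothing else contributes.
Positive (K, R): K7, K11, R12, K15, R18, K20, R21 → +7.
Negative (D, E): D2, E5, D6, D8, D10 → −5.
The N-terminus (+1) and C-terminus (−1) cancel.
Net charge = (+7) + (−5) = +2.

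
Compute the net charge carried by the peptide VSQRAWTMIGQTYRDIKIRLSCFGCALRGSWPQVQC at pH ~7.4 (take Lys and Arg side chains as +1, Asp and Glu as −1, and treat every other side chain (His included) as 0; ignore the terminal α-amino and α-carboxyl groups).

Positive (K, R): R4, R14, K17, R19, R28 → +5.
Negative (D, E): D15 → −1.
Net charge = (+5) + (−1) = +4.

+4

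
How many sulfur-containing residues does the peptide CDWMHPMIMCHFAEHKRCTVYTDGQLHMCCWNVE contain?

Cysteine (C, thiol) and methionine (M, thioether) are the two sulfur-containing amino acids.
Matching residues: C1, M4, M7, M9, C10, C18, M28, C29, C30.

9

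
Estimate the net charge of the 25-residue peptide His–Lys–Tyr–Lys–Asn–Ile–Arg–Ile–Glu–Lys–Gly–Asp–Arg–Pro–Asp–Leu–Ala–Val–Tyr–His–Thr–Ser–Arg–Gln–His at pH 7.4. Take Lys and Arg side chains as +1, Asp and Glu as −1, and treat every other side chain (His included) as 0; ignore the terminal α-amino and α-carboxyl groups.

+3

Positive (K, R): Lys2, Lys4, Arg7, Lys10, Arg13, Arg23 → +6.
Negative (D, E): Glu9, Asp12, Asp15 → −3.
Net charge = (+6) + (−3) = +3.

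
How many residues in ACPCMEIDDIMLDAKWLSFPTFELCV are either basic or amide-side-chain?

1

Basic: H, K, R. Amide-side-chain: N, Q.
Basic residues here: K15 (1).
Amide-side-chain residues here: none (0).
The two groups share no amino acid, so total = 1 + 0 = 1.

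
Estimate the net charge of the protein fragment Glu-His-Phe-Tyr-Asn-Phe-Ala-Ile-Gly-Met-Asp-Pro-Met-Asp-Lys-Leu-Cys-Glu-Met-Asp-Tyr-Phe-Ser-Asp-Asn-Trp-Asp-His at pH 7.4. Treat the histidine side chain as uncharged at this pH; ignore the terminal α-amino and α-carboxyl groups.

-6

At pH ~7.4 the Lys and Arg side chains are protonated (+1), the Asp and Glu side chains are deprotonated (−1), and with His taken as neutral all other side chains carry no charge.
Positive (K, R): Lys15 → +1.
Negative (D, E): Glu1, Asp11, Asp14, Glu18, Asp20, Asp24, Asp27 → −7.
Net charge = (+1) + (−7) = −6.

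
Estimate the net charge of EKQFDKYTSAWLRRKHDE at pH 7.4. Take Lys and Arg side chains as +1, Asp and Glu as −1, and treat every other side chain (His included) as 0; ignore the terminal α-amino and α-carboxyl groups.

Positive (K, R): K2, K6, R13, R14, K15 → +5.
Negative (D, E): E1, D5, D17, E18 → −4.
Net charge = (+5) + (−4) = +1.

+1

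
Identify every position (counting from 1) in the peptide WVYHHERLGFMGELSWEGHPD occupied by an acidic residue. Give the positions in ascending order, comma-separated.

6, 13, 17, 21

Aspartate (D) and glutamate (E) have carboxylic-acid side chains and are the acidic amino acids.
Matching residues: E6, E13, E17, D21.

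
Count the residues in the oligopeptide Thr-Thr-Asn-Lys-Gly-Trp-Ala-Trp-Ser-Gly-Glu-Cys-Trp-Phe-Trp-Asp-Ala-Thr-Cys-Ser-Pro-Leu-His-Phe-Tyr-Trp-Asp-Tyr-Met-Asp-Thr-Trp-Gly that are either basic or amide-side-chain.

Basic: H, K, R. Amide-side-chain: N, Q.
Basic residues here: Lys4, His23 (2).
Amide-side-chain residues here: Asn3 (1).
The two groups share no amino acid, so total = 2 + 1 = 3.

3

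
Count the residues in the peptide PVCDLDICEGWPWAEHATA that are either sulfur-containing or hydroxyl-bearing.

Sulfur-containing: C, M. Hydroxyl-bearing: S, T, Y.
Sulfur-containing residues here: C3, C8 (2).
Hydroxyl-bearing residues here: T18 (1).
The two groups share no amino acid, so total = 2 + 1 = 3.

3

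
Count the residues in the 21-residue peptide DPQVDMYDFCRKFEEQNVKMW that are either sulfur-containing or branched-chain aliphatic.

5

Sulfur-containing: C, M. Branched-chain aliphatic: I, L, V.
Sulfur-containing residues here: M6, C10, M20 (3).
Branched-chain aliphatic residues here: V4, V18 (2).
The two groups share no amino acid, so total = 3 + 2 = 5.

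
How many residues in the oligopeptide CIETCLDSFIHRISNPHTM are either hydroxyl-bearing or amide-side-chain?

Hydroxyl-bearing: S, T, Y. Amide-side-chain: N, Q.
Hydroxyl-bearing residues here: T4, S8, S14, T18 (4).
Amide-side-chain residues here: N15 (1).
The two groups share no amino acid, so total = 4 + 1 = 5.

5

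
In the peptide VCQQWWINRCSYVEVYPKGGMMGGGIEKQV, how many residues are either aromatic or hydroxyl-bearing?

Aromatic: F, W, Y. Hydroxyl-bearing: S, T, Y.
Aromatic residues here: W5, W6, Y12, Y16 (4).
Hydroxyl-bearing residues here: S11, Y12, Y16 (3).
Y is in both groups, so the 2 Y residues must not be double-counted.
Total = 4 + 3 − 2 = 5.

5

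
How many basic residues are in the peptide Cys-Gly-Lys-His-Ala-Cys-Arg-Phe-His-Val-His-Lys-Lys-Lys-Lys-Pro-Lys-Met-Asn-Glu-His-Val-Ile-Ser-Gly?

11

K, R, and H are the three residues with basic side chains (ε-amine, guanidinium, and imidazole respectively).
Matching residues: Lys3, His4, Arg7, His9, His11, Lys12, Lys13, Lys14, Lys15, Lys17, His21.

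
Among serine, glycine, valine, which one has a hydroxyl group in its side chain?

serine

The –OH-bearing residues are Ser, Thr (aliphatic alcohols), and Tyr (phenol).
Of the listed options, only serine belongs to this group.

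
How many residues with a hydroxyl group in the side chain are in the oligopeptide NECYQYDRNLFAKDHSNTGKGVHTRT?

6

S, T, and Y are the three residues with a side-chain hydroxyl.
Matching residues: Y4, Y6, S16, T18, T24, T26.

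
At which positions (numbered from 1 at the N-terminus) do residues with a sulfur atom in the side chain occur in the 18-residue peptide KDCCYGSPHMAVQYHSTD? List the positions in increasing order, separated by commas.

3, 4, 10

Cysteine (C, thiol) and methionine (M, thioether) are the two sulfur-containing amino acids.
Matching residues: C3, C4, M10.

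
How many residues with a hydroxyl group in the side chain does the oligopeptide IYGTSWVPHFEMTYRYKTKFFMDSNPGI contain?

The –OH-bearing residues are Ser, Thr (aliphatic alcohols), and Tyr (phenol).
Matching residues: Y2, T4, S5, T13, Y14, Y16, T18, S24.

8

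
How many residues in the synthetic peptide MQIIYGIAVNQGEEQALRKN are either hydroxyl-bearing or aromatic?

1

Hydroxyl-bearing: S, T, Y. Aromatic: F, W, Y.
Hydroxyl-bearing residues here: Y5 (1).
Aromatic residues here: Y5 (1).
Y is in both groups, so the 1 Y residue must not be double-counted.
Total = 1 + 1 − 1 = 1.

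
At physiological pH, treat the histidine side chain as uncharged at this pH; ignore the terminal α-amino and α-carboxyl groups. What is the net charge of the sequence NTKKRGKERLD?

The side chains ionized at physiological pH are Lys/Arg (+1) and Asp/Glu (−1); with His treated as neutral, nothing else contributes.
Positive (K, R): K3, K4, R5, K7, R9 → +5.
Negative (D, E): E8, D11 → −2.
Net charge = (+5) + (−2) = +3.

+3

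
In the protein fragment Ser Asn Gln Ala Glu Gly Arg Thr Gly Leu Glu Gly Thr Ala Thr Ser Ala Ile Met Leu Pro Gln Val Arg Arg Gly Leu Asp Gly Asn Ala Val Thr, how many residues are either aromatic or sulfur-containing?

Aromatic: F, W, Y. Sulfur-containing: C, M.
Aromatic residues here: none (0).
Sulfur-containing residues here: Met19 (1).
The two groups share no amino acid, so total = 0 + 1 = 1.

1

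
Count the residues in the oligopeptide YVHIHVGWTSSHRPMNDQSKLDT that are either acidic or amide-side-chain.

Acidic: D, E. Amide-side-chain: N, Q.
Acidic residues here: D17, D22 (2).
Amide-side-chain residues here: N16, Q18 (2).
The two groups share no amino acid, so total = 2 + 2 = 4.

4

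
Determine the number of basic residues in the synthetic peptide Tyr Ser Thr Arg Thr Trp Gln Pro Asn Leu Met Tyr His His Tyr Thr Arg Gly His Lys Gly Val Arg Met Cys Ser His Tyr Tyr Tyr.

Lysine (K), arginine (R), and histidine (H) have basic, nitrogen-containing side chains.
Matching residues: Arg4, His13, His14, Arg17, His19, Lys20, Arg23, His27.

8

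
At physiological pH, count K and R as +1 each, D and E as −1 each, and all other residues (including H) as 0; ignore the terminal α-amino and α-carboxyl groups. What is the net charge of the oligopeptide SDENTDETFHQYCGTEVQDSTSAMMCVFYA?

Positive (K, R): none → +0.
Negative (D, E): D2, E3, D6, E7, E16, D19 → −6.
Net charge = (+0) + (−6) = −6.

-6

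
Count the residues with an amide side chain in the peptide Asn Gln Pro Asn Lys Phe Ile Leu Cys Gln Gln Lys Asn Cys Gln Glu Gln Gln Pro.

9

Asparagine (N) and glutamine (Q) have uncharged amide side chains.
Matching residues: Asn1, Gln2, Asn4, Gln10, Gln11, Asn13, Gln15, Gln17, Gln18.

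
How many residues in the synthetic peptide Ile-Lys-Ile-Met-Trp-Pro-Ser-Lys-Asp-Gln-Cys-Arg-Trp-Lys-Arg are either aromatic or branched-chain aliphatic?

Aromatic: F, W, Y. Branched-chain aliphatic: I, L, V.
Aromatic residues here: Trp5, Trp13 (2).
Branched-chain aliphatic residues here: Ile1, Ile3 (2).
The two groups share no amino acid, so total = 2 + 2 = 4.

4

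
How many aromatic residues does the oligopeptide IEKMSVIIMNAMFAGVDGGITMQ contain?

The aromatic amino acids are Phe (F, benzyl), Trp (W, indole), and Tyr (Y, phenol).
Matching residues: F13.

1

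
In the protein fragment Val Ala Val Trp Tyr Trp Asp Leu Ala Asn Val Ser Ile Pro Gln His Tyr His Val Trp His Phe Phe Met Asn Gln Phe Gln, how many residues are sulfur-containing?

1

The sulfur-bearing residues are cysteine (–SH) and methionine (–S–CH₃).
Matching residues: Met24.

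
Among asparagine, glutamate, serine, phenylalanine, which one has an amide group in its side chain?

Only N (asparagine) and Q (glutamine) carry a side-chain carboxamide.
Of the listed options, only asparagine belongs to this group.

asparagine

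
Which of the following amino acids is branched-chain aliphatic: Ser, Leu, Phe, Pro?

V, L, and I make up the branched-chain aliphatic group.
Of the listed options, only Leu belongs to this group.

Leu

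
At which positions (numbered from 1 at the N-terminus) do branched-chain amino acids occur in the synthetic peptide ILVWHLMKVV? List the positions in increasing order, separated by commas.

1, 2, 3, 6, 9, 10

The BCAAs are Val, Leu, and Ile — aliphatic side chains with a branch point.
Matching residues: I1, L2, V3, L6, V9, V10.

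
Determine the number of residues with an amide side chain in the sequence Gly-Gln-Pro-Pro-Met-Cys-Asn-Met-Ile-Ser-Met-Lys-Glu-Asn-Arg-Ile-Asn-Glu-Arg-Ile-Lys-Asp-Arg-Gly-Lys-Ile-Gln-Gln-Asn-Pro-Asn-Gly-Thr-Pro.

Asparagine (N) and glutamine (Q) have uncharged amide side chains.
Matching residues: Gln2, Asn7, Asn14, Asn17, Gln27, Gln28, Asn29, Asn31.

8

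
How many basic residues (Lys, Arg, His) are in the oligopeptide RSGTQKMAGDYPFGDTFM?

2

Matching residues: R1, K6.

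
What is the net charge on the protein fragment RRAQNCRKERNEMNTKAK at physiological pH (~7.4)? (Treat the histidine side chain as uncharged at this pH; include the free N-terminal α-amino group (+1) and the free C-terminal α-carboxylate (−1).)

+5

Near pH 7.4, K and R contribute +1 each, D and E contribute −1 each, and every other side chain (His included, as stated) is uncharged.
Positive (K, R): R1, R2, R7, K8, R10, K16, K18 → +7.
Negative (D, E): E9, E12 → −2.
The N-terminus (+1) and C-terminus (−1) cancel.
Net charge = (+7) + (−2) = +5.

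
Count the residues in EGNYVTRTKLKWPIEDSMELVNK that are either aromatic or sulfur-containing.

Aromatic: F, W, Y. Sulfur-containing: C, M.
Aromatic residues here: Y4, W12 (2).
Sulfur-containing residues here: M18 (1).
The two groups share no amino acid, so total = 2 + 1 = 3.

3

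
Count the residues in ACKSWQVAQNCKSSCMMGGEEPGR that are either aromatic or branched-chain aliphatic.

Aromatic: F, W, Y. Branched-chain aliphatic: I, L, V.
Aromatic residues here: W5 (1).
Branched-chain aliphatic residues here: V7 (1).
The two groups share no amino acid, so total = 1 + 1 = 2.

2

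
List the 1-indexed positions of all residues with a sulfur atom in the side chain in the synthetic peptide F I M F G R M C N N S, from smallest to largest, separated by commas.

3, 7, 8

The sulfur-bearing residues are cysteine (–SH) and methionine (–S–CH₃).
Matching residues: M3, M7, C8.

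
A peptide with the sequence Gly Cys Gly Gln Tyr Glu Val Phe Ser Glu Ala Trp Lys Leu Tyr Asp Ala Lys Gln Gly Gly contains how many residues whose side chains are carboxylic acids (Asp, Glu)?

3

Matching residues: Glu6, Glu10, Asp16.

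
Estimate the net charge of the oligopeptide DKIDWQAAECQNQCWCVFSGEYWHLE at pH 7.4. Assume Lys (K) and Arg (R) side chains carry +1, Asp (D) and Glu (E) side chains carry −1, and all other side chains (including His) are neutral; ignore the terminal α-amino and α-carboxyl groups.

-4

Positive (K, R): K2 → +1.
Negative (D, E): D1, D4, E9, E21, E26 → −5.
Net charge = (+1) + (−5) = −4.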